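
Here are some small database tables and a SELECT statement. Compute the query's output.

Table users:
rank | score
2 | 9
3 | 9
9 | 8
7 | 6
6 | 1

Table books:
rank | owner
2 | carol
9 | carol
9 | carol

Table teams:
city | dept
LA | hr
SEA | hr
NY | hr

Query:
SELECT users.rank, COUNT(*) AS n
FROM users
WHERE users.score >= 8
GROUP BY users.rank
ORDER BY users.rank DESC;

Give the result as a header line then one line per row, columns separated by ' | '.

== RESULT ==
users.rank | n
9 | 1
3 | 1
2 | 1

Derivation:
After WHERE (3 rows):
users.rank | users.score
2 | 9
3 | 9
9 | 8
After GROUP BY (3 rows):
users.rank | n
2 | 1
3 | 1
9 | 1
After ORDER BY (3 rows):
users.rank | n
9 | 1
3 | 1
2 | 1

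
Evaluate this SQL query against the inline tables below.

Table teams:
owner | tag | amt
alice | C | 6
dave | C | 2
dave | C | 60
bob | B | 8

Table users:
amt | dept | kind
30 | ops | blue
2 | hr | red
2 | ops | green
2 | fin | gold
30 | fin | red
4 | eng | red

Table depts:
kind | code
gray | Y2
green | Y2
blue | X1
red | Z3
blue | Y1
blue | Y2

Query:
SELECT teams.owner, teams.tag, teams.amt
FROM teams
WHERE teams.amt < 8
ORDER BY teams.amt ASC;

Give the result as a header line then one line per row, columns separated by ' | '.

== RESULT ==
teams.owner | teams.tag | teams.amt
dave | C | 2
alice | C | 6

Derivation:
After WHERE (2 rows):
teams.owner | teams.tag | teams.amt
alice | C | 6
dave | C | 2
After SELECT (2 rows):
teams.owner | teams.tag | teams.amt
alice | C | 6
dave | C | 2
After ORDER BY (2 rows):
teams.owner | teams.tag | teams.amt
dave | C | 2
alice | C | 6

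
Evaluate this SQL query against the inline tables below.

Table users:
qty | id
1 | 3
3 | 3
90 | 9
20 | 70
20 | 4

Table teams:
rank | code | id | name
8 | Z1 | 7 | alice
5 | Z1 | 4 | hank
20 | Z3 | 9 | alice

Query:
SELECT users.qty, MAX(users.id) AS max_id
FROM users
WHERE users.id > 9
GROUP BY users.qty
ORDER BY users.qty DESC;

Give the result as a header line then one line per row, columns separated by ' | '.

After WHERE (1 rows):
users.qty | users.id
20 | 70
After GROUP BY (1 rows):
users.qty | max_id
20 | 70
After ORDER BY (1 rows):
users.qty | max_id
20 | 70

== RESULT ==
users.qty | max_id
20 | 70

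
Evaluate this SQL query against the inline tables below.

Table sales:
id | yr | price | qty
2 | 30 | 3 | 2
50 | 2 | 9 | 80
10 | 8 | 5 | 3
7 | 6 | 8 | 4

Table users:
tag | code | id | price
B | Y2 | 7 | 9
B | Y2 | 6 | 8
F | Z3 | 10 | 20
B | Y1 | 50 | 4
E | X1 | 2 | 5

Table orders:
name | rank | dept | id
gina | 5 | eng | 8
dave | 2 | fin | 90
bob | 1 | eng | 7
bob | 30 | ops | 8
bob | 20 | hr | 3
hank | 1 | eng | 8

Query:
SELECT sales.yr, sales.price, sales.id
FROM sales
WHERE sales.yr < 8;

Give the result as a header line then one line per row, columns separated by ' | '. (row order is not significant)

== RESULT ==
sales.yr | sales.price | sales.id
2 | 9 | 50
6 | 8 | 7

Derivation:
After WHERE (2 rows):
sales.id | sales.yr | sales.price | sales.qty
50 | 2 | 9 | 80
7 | 6 | 8 | 4
After SELECT (2 rows):
sales.yr | sales.price | sales.id
2 | 9 | 50
6 | 8 | 7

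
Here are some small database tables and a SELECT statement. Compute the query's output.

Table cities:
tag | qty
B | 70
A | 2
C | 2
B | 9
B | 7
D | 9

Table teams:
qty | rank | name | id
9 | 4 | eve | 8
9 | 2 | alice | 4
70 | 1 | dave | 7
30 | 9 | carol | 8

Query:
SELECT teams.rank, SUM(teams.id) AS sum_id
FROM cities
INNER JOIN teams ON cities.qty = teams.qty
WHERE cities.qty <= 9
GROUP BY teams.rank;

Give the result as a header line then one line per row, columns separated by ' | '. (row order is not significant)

After JOIN teams (5 rows):
cities.tag | cities.qty | teams.qty | teams.rank | teams.name | teams.id
B | 70 | 70 | 1 | dave | 7
B | 9 | 9 | 4 | eve | 8
B | 9 | 9 | 2 | alice | 4
D | 9 | 9 | 4 | eve | 8
D | 9 | 9 | 2 | alice | 4
After WHERE (4 rows):
cities.tag | cities.qty | teams.qty | teams.rank | teams.name | teams.id
B | 9 | 9 | 4 | eve | 8
B | 9 | 9 | 2 | alice | 4
D | 9 | 9 | 4 | eve | 8
D | 9 | 9 | 2 | alice | 4
After GROUP BY (2 rows):
teams.rank | sum_id
4 | 16
2 | 8

== RESULT ==
teams.rank | sum_id
4 | 16
2 | 8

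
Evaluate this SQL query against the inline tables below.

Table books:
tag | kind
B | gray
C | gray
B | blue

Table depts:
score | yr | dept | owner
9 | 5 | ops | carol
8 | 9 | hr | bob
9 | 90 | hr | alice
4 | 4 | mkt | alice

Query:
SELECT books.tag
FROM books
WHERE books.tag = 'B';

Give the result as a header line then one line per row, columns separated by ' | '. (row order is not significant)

== RESULT ==
books.tag
B
B

Derivation:
After WHERE (2 rows):
books.tag | books.kind
B | gray
B | blue
After SELECT (2 rows):
books.tag
B
B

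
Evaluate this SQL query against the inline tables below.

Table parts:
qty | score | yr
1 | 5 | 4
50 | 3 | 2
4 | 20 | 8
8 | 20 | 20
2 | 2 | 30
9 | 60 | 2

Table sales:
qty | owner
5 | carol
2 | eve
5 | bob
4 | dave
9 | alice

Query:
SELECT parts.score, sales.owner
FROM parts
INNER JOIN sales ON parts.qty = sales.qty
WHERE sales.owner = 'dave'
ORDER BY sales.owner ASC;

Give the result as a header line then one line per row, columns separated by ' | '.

== RESULT ==
parts.score | sales.owner
20 | dave

Derivation:
After JOIN sales (3 rows):
parts.qty | parts.score | parts.yr | sales.qty | sales.owner
4 | 20 | 8 | 4 | dave
2 | 2 | 30 | 2 | eve
9 | 60 | 2 | 9 | alice
After WHERE (1 rows):
parts.qty | parts.score | parts.yr | sales.qty | sales.owner
4 | 20 | 8 | 4 | dave
After SELECT (1 rows):
parts.score | sales.owner
20 | dave
After ORDER BY (1 rows):
parts.score | sales.owner
20 | dave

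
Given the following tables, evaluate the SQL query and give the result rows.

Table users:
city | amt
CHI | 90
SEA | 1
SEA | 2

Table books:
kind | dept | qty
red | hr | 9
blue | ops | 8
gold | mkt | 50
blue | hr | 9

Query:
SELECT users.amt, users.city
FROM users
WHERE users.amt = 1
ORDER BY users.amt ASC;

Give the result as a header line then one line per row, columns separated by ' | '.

== RESULT ==
users.amt | users.city
1 | SEA

Derivation:
After WHERE (1 rows):
users.city | users.amt
SEA | 1
After SELECT (1 rows):
users.amt | users.city
1 | SEA
After ORDER BY (1 rows):
users.amt | users.city
1 | SEA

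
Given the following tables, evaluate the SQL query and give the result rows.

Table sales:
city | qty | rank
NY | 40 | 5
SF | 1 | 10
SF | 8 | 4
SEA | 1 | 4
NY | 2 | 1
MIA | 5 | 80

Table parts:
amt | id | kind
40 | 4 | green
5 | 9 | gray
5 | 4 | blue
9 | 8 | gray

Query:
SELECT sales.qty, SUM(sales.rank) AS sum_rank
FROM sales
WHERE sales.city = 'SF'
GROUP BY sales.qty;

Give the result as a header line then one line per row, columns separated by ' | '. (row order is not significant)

After WHERE (2 rows):
sales.city | sales.qty | sales.rank
SF | 1 | 10
SF | 8 | 4
After GROUP BY (2 rows):
sales.qty | sum_rank
1 | 10
8 | 4

== RESULT ==
sales.qty | sum_rank
1 | 10
8 | 4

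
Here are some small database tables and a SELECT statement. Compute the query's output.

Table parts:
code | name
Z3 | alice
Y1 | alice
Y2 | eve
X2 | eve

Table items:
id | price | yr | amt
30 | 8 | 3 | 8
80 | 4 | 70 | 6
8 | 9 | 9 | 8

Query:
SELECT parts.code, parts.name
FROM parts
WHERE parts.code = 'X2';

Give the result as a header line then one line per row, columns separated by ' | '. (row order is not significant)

After WHERE (1 rows):
parts.code | parts.name
X2 | eve
After SELECT (1 rows):
parts.code | parts.name
X2 | eve

== RESULT ==
parts.code | parts.name
X2 | eve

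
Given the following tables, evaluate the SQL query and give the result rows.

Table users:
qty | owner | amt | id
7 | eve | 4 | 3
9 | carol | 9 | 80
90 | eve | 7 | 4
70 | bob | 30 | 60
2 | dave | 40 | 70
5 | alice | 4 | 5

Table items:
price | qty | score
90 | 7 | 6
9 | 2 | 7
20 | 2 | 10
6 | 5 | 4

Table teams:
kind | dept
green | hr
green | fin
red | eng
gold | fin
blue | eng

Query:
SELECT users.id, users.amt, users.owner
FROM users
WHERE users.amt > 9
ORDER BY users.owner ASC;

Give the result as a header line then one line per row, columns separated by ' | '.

After WHERE (2 rows):
users.qty | users.owner | users.amt | users.id
70 | bob | 30 | 60
2 | dave | 40 | 70
After SELECT (2 rows):
users.id | users.amt | users.owner
60 | 30 | bob
70 | 40 | dave
After ORDER BY (2 rows):
users.id | users.amt | users.owner
60 | 30 | bob
70 | 40 | dave

== RESULT ==
users.id | users.amt | users.owner
60 | 30 | bob
70 | 40 | dave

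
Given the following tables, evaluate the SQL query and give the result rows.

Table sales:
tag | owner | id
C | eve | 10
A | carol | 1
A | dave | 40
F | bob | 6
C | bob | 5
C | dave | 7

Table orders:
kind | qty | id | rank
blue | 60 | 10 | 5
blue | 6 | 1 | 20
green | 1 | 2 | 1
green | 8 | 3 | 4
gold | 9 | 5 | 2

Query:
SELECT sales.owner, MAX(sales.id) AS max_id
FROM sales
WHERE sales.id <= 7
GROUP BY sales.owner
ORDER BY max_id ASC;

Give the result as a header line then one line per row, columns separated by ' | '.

== RESULT ==
sales.owner | max_id
carol | 1
bob | 6
dave | 7

Derivation:
After WHERE (4 rows):
sales.tag | sales.owner | sales.id
A | carol | 1
F | bob | 6
C | bob | 5
C | dave | 7
After GROUP BY (3 rows):
sales.owner | max_id
carol | 1
bob | 6
dave | 7
After ORDER BY (3 rows):
sales.owner | max_id
carol | 1
bob | 6
dave | 7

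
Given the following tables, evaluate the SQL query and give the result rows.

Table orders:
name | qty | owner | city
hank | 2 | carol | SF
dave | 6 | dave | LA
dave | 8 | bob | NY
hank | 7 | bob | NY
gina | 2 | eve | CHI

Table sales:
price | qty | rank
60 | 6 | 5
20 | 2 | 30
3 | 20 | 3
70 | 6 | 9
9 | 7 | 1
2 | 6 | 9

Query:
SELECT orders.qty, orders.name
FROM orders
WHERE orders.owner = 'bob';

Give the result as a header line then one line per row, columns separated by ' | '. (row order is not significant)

== RESULT ==
orders.qty | orders.name
8 | dave
7 | hank

Derivation:
After WHERE (2 rows):
orders.name | orders.qty | orders.owner | orders.city
dave | 8 | bob | NY
hank | 7 | bob | NY
After SELECT (2 rows):
orders.qty | orders.name
8 | dave
7 | hank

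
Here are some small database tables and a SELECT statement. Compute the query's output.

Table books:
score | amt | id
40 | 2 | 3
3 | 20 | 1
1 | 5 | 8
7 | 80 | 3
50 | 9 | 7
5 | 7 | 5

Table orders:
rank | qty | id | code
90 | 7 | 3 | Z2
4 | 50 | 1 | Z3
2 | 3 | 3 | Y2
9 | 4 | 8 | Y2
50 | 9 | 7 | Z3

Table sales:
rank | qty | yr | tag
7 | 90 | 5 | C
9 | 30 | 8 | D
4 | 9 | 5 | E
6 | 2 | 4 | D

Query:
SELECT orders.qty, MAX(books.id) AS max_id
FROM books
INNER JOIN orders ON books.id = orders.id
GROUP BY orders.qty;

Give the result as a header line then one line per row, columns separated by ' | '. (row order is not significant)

After JOIN orders (7 rows):
books.score | books.amt | books.id | orders.rank | orders.qty | orders.id | orders.code
40 | 2 | 3 | 90 | 7 | 3 | Z2
40 | 2 | 3 | 2 | 3 | 3 | Y2
3 | 20 | 1 | 4 | 50 | 1 | Z3
1 | 5 | 8 | 9 | 4 | 8 | Y2
7 | 80 | 3 | 90 | 7 | 3 | Z2
7 | 80 | 3 | 2 | 3 | 3 | Y2
50 | 9 | 7 | 50 | 9 | 7 | Z3
After GROUP BY (5 rows):
orders.qty | max_id
7 | 3
3 | 3
50 | 1
4 | 8
9 | 7

== RESULT ==
orders.qty | max_id
7 | 3
3 | 3
50 | 1
4 | 8
9 | 7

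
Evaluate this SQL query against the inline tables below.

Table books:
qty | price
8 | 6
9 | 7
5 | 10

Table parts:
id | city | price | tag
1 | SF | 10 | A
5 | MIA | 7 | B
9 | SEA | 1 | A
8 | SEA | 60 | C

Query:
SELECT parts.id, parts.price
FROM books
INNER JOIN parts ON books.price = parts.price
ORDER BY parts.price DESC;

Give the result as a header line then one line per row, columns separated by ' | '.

== RESULT ==
parts.id | parts.price
1 | 10
5 | 7

Derivation:
After JOIN parts (2 rows):
books.qty | books.price | parts.id | parts.city | parts.price | parts.tag
9 | 7 | 5 | MIA | 7 | B
5 | 10 | 1 | SF | 10 | A
After SELECT (2 rows):
parts.id | parts.price
5 | 7
1 | 10
After ORDER BY (2 rows):
parts.id | parts.price
1 | 10
5 | 7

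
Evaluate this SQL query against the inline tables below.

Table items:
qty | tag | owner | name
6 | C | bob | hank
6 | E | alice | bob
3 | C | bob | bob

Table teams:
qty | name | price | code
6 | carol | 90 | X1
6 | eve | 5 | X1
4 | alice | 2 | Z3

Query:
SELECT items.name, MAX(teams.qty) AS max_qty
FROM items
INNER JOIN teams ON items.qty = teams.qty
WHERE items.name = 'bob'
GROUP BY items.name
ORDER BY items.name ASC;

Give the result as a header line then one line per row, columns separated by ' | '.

After JOIN teams (4 rows):
items.qty | items.tag | items.owner | items.name | teams.qty | teams.name | teams.price | teams.code
6 | C | bob | hank | 6 | carol | 90 | X1
6 | C | bob | hank | 6 | eve | 5 | X1
6 | E | alice | bob | 6 | carol | 90 | X1
6 | E | alice | bob | 6 | eve | 5 | X1
After WHERE (2 rows):
items.qty | items.tag | items.owner | items.name | teams.qty | teams.name | teams.price | teams.code
6 | E | alice | bob | 6 | carol | 90 | X1
6 | E | alice | bob | 6 | eve | 5 | X1
After GROUP BY (1 rows):
items.name | max_qty
bob | 6
After ORDER BY (1 rows):
items.name | max_qty
bob | 6

== RESULT ==
items.name | max_qty
bob | 6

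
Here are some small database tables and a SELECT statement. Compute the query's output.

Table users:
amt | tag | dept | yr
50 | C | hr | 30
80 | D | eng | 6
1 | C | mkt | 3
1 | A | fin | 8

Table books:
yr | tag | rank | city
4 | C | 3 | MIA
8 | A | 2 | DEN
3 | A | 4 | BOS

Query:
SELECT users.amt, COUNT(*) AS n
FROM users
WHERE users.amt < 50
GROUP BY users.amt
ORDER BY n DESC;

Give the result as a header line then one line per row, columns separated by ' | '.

== RESULT ==
users.amt | n
1 | 2

Derivation:
After WHERE (2 rows):
users.amt | users.tag | users.dept | users.yr
1 | C | mkt | 3
1 | A | fin | 8
After GROUP BY (1 rows):
users.amt | n
1 | 2
After ORDER BY (1 rows):
users.amt | n
1 | 2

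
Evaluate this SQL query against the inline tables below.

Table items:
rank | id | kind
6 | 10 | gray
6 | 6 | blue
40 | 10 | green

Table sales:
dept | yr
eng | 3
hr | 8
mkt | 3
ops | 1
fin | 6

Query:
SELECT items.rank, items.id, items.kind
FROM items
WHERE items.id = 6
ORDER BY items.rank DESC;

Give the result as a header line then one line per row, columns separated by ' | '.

== RESULT ==
items.rank | items.id | items.kind
6 | 6 | blue

Derivation:
After WHERE (1 rows):
items.rank | items.id | items.kind
6 | 6 | blue
After SELECT (1 rows):
items.rank | items.id | items.kind
6 | 6 | blue
After ORDER BY (1 rows):
items.rank | items.id | items.kind
6 | 6 | blue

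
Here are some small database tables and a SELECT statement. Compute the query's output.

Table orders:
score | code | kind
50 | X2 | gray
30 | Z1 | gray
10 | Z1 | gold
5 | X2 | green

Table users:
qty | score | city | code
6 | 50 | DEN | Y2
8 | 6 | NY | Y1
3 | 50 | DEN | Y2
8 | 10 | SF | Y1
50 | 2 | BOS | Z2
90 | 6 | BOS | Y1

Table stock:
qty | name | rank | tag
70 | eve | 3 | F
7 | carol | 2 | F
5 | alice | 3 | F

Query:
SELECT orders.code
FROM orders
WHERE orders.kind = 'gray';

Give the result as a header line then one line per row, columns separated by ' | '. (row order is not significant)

== RESULT ==
orders.code
X2
Z1

Derivation:
After WHERE (2 rows):
orders.score | orders.code | orders.kind
50 | X2 | gray
30 | Z1 | gray
After SELECT (2 rows):
orders.code
X2
Z1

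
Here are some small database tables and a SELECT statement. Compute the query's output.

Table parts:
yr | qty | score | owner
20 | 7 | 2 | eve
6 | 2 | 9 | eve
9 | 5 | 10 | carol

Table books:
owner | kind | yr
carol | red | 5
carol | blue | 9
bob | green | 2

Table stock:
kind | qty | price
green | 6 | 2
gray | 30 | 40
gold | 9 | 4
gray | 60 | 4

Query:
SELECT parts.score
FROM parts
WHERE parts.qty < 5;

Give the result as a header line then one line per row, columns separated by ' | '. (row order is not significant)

== RESULT ==
parts.score
9

Derivation:
After WHERE (1 rows):
parts.yr | parts.qty | parts.score | parts.owner
6 | 2 | 9 | eve
After SELECT (1 rows):
parts.score
9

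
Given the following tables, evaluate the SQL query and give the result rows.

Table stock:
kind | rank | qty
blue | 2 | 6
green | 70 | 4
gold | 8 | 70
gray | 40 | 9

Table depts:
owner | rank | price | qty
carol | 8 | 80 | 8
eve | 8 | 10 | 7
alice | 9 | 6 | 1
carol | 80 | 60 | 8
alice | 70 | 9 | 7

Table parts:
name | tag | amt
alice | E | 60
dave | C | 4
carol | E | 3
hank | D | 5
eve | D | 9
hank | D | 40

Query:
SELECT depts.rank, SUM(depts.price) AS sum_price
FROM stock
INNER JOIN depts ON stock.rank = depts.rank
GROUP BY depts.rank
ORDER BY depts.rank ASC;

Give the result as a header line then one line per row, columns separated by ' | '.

== RESULT ==
depts.rank | sum_price
8 | 90
70 | 9

Derivation:
After JOIN depts (3 rows):
stock.kind | stock.rank | stock.qty | depts.owner | depts.rank | depts.price | depts.qty
green | 70 | 4 | alice | 70 | 9 | 7
gold | 8 | 70 | carol | 8 | 80 | 8
gold | 8 | 70 | eve | 8 | 10 | 7
After GROUP BY (2 rows):
depts.rank | sum_price
70 | 9
8 | 90
After ORDER BY (2 rows):
depts.rank | sum_price
8 | 90
70 | 9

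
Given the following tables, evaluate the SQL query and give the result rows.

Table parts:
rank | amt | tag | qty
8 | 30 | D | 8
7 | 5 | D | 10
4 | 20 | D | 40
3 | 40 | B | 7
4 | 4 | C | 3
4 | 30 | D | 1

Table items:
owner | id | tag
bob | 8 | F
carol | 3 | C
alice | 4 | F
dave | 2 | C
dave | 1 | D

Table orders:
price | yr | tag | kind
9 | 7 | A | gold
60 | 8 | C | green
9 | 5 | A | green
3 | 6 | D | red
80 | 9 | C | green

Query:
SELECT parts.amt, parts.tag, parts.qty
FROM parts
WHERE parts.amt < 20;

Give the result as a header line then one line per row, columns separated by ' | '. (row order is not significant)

After WHERE (2 rows):
parts.rank | parts.amt | parts.tag | parts.qty
7 | 5 | D | 10
4 | 4 | C | 3
After SELECT (2 rows):
parts.amt | parts.tag | parts.qty
5 | D | 10
4 | C | 3

== RESULT ==
parts.amt | parts.tag | parts.qty
5 | D | 10
4 | C | 3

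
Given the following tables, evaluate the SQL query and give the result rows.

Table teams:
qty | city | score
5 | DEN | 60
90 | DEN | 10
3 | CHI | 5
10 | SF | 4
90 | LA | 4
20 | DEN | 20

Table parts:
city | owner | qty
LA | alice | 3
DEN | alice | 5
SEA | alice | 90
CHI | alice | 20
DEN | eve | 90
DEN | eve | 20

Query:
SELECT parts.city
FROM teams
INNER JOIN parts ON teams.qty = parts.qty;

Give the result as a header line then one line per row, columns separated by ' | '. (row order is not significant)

== RESULT ==
parts.city
DEN
SEA
DEN
LA
SEA
DEN
CHI
DEN

Derivation:
After JOIN parts (8 rows):
teams.qty | teams.city | teams.score | parts.city | parts.owner | parts.qty
5 | DEN | 60 | DEN | alice | 5
90 | DEN | 10 | SEA | alice | 90
90 | DEN | 10 | DEN | eve | 90
3 | CHI | 5 | LA | alice | 3
90 | LA | 4 | SEA | alice | 90
90 | LA | 4 | DEN | eve | 90
20 | DEN | 20 | CHI | alice | 20
20 | DEN | 20 | DEN | eve | 20
After SELECT (8 rows):
parts.city
DEN
SEA
DEN
LA
SEA
DEN
CHI
DEN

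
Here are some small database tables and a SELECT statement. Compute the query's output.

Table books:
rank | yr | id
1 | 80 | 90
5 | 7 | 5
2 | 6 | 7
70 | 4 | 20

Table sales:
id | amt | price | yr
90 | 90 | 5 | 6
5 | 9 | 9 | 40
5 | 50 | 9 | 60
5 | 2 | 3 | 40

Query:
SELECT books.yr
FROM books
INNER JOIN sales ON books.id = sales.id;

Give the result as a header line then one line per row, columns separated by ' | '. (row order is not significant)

== RESULT ==
books.yr
80
7
7
7

Derivation:
After JOIN sales (4 rows):
books.rank | books.yr | books.id | sales.id | sales.amt | sales.price | sales.yr
1 | 80 | 90 | 90 | 90 | 5 | 6
5 | 7 | 5 | 5 | 9 | 9 | 40
5 | 7 | 5 | 5 | 50 | 9 | 60
5 | 7 | 5 | 5 | 2 | 3 | 40
After SELECT (4 rows):
books.yr
80
7
7
7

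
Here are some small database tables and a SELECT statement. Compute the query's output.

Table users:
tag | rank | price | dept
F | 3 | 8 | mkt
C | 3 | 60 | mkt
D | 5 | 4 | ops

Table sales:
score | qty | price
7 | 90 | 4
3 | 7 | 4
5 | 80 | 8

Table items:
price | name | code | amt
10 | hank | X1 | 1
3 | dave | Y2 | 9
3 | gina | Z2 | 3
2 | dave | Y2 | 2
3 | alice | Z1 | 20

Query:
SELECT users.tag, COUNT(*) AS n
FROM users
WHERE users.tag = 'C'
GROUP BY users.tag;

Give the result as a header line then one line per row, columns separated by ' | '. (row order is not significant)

After WHERE (1 rows):
users.tag | users.rank | users.price | users.dept
C | 3 | 60 | mkt
After GROUP BY (1 rows):
users.tag | n
C | 1

== RESULT ==
users.tag | n
C | 1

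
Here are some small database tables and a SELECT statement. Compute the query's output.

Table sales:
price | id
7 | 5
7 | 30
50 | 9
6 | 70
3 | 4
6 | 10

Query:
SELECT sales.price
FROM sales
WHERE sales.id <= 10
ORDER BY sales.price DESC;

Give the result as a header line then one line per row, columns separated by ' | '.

== RESULT ==
sales.price
50
7
6
3

Derivation:
After WHERE (4 rows):
sales.price | sales.id
7 | 5
50 | 9
3 | 4
6 | 10
After SELECT (4 rows):
sales.price
7
50
3
6
After ORDER BY (4 rows):
sales.price
50
7
6
3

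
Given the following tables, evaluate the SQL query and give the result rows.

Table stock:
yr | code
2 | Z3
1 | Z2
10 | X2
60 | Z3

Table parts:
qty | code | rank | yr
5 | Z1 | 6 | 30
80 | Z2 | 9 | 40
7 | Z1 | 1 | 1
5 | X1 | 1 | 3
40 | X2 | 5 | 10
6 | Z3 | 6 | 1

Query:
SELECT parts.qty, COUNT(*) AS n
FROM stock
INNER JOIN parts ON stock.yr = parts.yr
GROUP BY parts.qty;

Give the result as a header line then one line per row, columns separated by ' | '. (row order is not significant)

== RESULT ==
parts.qty | n
7 | 1
6 | 1
40 | 1

Derivation:
After JOIN parts (3 rows):
stock.yr | stock.code | parts.qty | parts.code | parts.rank | parts.yr
1 | Z2 | 7 | Z1 | 1 | 1
1 | Z2 | 6 | Z3 | 6 | 1
10 | X2 | 40 | X2 | 5 | 10
After GROUP BY (3 rows):
parts.qty | n
7 | 1
6 | 1
40 | 1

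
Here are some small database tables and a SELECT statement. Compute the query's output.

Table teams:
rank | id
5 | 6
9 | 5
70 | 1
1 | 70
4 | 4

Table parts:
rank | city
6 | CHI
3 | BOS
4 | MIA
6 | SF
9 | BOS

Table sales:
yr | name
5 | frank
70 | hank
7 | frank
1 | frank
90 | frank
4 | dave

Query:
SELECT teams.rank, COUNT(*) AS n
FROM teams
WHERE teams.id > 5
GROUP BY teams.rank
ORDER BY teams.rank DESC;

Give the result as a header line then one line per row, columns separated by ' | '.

== RESULT ==
teams.rank | n
5 | 1
1 | 1

Derivation:
After WHERE (2 rows):
teams.rank | teams.id
5 | 6
1 | 70
After GROUP BY (2 rows):
teams.rank | n
5 | 1
1 | 1
After ORDER BY (2 rows):
teams.rank | n
5 | 1
1 | 1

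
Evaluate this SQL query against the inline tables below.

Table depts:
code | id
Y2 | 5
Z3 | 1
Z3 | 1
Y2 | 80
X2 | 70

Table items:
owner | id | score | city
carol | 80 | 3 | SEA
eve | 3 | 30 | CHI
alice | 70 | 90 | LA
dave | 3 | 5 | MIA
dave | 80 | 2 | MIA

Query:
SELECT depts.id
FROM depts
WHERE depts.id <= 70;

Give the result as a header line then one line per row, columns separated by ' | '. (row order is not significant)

After WHERE (4 rows):
depts.code | depts.id
Y2 | 5
Z3 | 1
Z3 | 1
X2 | 70
After SELECT (4 rows):
depts.id
5
1
1
70

== RESULT ==
depts.id
5
1
1
70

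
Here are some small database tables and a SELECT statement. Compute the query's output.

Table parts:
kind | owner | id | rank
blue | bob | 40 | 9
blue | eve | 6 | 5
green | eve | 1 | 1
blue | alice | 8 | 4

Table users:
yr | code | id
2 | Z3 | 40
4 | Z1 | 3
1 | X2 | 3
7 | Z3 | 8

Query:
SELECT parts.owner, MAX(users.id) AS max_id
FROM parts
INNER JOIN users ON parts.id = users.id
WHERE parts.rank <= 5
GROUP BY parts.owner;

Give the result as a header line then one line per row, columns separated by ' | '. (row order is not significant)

After JOIN users (2 rows):
parts.kind | parts.owner | parts.id | parts.rank | users.yr | users.code | users.id
blue | bob | 40 | 9 | 2 | Z3 | 40
blue | alice | 8 | 4 | 7 | Z3 | 8
After WHERE (1 rows):
parts.kind | parts.owner | parts.id | parts.rank | users.yr | users.code | users.id
blue | alice | 8 | 4 | 7 | Z3 | 8
After GROUP BY (1 rows):
parts.owner | max_id
alice | 8

== RESULT ==
parts.owner | max_id
alice | 8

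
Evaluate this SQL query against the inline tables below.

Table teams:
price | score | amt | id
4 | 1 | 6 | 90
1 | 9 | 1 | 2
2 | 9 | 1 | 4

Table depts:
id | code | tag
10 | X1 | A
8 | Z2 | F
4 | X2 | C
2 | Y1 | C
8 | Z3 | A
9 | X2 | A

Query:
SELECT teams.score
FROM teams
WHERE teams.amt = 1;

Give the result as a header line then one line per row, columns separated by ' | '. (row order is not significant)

After WHERE (2 rows):
teams.price | teams.score | teams.amt | teams.id
1 | 9 | 1 | 2
2 | 9 | 1 | 4
After SELECT (2 rows):
teams.score
9
9

== RESULT ==
teams.score
9
9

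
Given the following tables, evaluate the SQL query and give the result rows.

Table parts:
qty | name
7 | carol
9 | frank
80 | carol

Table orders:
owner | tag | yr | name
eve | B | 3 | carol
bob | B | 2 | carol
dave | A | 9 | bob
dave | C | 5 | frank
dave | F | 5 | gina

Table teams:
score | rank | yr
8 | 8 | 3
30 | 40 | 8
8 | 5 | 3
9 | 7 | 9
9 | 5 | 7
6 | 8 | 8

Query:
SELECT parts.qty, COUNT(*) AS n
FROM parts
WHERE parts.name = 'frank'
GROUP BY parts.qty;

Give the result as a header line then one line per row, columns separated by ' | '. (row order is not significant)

After WHERE (1 rows):
parts.qty | parts.name
9 | frank
After GROUP BY (1 rows):
parts.qty | n
9 | 1

== RESULT ==
parts.qty | n
9 | 1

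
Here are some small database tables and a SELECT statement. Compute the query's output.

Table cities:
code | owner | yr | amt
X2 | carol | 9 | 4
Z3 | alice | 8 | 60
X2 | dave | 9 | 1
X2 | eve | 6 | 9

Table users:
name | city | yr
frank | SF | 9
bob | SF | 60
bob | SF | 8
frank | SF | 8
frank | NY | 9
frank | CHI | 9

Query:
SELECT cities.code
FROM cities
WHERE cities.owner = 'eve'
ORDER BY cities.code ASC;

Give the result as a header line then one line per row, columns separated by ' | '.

== RESULT ==
cities.code
X2

Derivation:
After WHERE (1 rows):
cities.code | cities.owner | cities.yr | cities.amt
X2 | eve | 6 | 9
After SELECT (1 rows):
cities.code
X2
After ORDER BY (1 rows):
cities.code
X2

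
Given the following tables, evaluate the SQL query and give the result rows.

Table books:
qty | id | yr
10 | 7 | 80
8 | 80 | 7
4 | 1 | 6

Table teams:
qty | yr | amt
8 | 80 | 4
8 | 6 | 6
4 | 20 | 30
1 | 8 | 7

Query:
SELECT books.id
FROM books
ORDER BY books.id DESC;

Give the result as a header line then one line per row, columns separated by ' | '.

== RESULT ==
books.id
80
7
1

Derivation:
After SELECT (3 rows):
books.id
7
80
1
After ORDER BY (3 rows):
books.id
80
7
1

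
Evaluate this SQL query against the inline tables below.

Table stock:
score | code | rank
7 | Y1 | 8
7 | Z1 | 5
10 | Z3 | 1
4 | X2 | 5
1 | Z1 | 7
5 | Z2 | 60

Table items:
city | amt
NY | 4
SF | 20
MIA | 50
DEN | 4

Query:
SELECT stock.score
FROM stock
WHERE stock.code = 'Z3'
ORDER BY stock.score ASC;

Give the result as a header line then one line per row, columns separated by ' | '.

After WHERE (1 rows):
stock.score | stock.code | stock.rank
10 | Z3 | 1
After SELECT (1 rows):
stock.score
10
After ORDER BY (1 rows):
stock.score
10

== RESULT ==
stock.score
10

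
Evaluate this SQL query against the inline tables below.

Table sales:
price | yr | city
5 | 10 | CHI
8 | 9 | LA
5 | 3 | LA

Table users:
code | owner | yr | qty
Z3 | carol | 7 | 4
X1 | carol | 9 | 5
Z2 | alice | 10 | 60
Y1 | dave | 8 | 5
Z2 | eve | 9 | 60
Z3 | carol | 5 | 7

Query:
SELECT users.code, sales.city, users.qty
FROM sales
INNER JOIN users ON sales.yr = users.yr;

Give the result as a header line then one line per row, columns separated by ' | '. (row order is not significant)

== RESULT ==
users.code | sales.city | users.qty
Z2 | CHI | 60
X1 | LA | 5
Z2 | LA | 60

Derivation:
After JOIN users (3 rows):
sales.price | sales.yr | sales.city | users.code | users.owner | users.yr | users.qty
5 | 10 | CHI | Z2 | alice | 10 | 60
8 | 9 | LA | X1 | carol | 9 | 5
8 | 9 | LA | Z2 | eve | 9 | 60
After SELECT (3 rows):
users.code | sales.city | users.qty
Z2 | CHI | 60
X1 | LA | 5
Z2 | LA | 60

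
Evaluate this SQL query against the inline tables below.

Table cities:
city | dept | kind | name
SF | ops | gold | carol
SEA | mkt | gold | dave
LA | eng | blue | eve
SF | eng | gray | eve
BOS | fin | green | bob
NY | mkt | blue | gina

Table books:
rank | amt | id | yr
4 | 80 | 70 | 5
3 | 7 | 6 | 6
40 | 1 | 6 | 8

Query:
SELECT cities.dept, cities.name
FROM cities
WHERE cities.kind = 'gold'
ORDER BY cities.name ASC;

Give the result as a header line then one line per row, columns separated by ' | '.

After WHERE (2 rows):
cities.city | cities.dept | cities.kind | cities.name
SF | ops | gold | carol
SEA | mkt | gold | dave
After SELECT (2 rows):
cities.dept | cities.name
ops | carol
mkt | dave
After ORDER BY (2 rows):
cities.dept | cities.name
ops | carol
mkt | dave

== RESULT ==
cities.dept | cities.name
ops | carol
mkt | dave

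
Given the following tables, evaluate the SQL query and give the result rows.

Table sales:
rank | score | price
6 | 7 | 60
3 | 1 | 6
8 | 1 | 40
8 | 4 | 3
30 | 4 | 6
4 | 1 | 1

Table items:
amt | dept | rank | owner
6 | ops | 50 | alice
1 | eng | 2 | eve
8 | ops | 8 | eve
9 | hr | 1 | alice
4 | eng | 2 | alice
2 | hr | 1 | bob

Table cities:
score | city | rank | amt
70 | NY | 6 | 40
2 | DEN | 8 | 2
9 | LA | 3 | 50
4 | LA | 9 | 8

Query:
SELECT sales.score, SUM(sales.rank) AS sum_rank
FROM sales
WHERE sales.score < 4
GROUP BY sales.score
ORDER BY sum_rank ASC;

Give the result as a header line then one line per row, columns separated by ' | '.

After WHERE (3 rows):
sales.rank | sales.score | sales.price
3 | 1 | 6
8 | 1 | 40
4 | 1 | 1
After GROUP BY (1 rows):
sales.score | sum_rank
1 | 15
After ORDER BY (1 rows):
sales.score | sum_rank
1 | 15

== RESULT ==
sales.score | sum_rank
1 | 15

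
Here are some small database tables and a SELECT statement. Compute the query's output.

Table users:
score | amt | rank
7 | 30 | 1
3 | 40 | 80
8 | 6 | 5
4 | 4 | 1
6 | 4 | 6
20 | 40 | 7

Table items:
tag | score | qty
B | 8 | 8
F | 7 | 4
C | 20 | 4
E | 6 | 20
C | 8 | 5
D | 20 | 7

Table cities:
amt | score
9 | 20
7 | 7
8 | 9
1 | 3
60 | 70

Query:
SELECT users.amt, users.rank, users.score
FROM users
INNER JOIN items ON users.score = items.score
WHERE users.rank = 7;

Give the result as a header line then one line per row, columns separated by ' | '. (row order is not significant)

After JOIN items (6 rows):
users.score | users.amt | users.rank | items.tag | items.score | items.qty
7 | 30 | 1 | F | 7 | 4
8 | 6 | 5 | B | 8 | 8
8 | 6 | 5 | C | 8 | 5
6 | 4 | 6 | E | 6 | 20
20 | 40 | 7 | C | 20 | 4
20 | 40 | 7 | D | 20 | 7
After WHERE (2 rows):
users.score | users.amt | users.rank | items.tag | items.score | items.qty
20 | 40 | 7 | C | 20 | 4
20 | 40 | 7 | D | 20 | 7
After SELECT (2 rows):
users.amt | users.rank | users.score
40 | 7 | 20
40 | 7 | 20

== RESULT ==
users.amt | users.rank | users.score
40 | 7 | 20
40 | 7 | 20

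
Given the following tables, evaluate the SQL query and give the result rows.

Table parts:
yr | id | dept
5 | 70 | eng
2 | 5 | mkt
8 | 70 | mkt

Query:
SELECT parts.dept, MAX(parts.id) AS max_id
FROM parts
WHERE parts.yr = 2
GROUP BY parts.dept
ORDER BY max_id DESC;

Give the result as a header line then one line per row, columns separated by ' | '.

== RESULT ==
parts.dept | max_id
mkt | 5

Derivation:
After WHERE (1 rows):
parts.yr | parts.id | parts.dept
2 | 5 | mkt
After GROUP BY (1 rows):
parts.dept | max_id
mkt | 5
After ORDER BY (1 rows):
parts.dept | max_id
mkt | 5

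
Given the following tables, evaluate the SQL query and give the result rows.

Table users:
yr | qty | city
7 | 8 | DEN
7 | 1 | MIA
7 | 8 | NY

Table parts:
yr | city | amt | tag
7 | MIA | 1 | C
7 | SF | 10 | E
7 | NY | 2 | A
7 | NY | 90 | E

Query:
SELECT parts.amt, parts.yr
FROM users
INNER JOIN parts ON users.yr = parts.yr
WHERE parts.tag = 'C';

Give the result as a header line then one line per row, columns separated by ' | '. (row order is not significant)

== RESULT ==
parts.amt | parts.yr
1 | 7
1 | 7
1 | 7

Derivation:
After JOIN parts (12 rows):
users.yr | users.qty | users.city | parts.yr | parts.city | parts.amt | parts.tag
7 | 8 | DEN | 7 | MIA | 1 | C
7 | 8 | DEN | 7 | SF | 10 | E
7 | 8 | DEN | 7 | NY | 2 | A
7 | 8 | DEN | 7 | NY | 90 | E
7 | 1 | MIA | 7 | MIA | 1 | C
7 | 1 | MIA | 7 | SF | 10 | E
7 | 1 | MIA | 7 | NY | 2 | A
7 | 1 | MIA | 7 | NY | 90 | E
7 | 8 | NY | 7 | MIA | 1 | C
7 | 8 | NY | 7 | SF | 10 | E
7 | 8 | NY | 7 | NY | 2 | A
7 | 8 | NY | 7 | NY | 90 | E
After WHERE (3 rows):
users.yr | users.qty | users.city | parts.yr | parts.city | parts.amt | parts.tag
7 | 8 | DEN | 7 | MIA | 1 | C
7 | 1 | MIA | 7 | MIA | 1 | C
7 | 8 | NY | 7 | MIA | 1 | C
After SELECT (3 rows):
parts.amt | parts.yr
1 | 7
1 | 7
1 | 7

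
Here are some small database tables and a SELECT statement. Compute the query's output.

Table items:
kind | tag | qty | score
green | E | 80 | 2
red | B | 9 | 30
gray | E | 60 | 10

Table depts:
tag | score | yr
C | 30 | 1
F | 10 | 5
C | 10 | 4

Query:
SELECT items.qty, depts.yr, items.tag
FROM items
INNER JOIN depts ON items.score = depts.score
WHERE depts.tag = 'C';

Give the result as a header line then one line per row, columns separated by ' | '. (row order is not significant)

== RESULT ==
items.qty | depts.yr | items.tag
9 | 1 | B
60 | 4 | E

Derivation:
After JOIN depts (3 rows):
items.kind | items.tag | items.qty | items.score | depts.tag | depts.score | depts.yr
red | B | 9 | 30 | C | 30 | 1
gray | E | 60 | 10 | F | 10 | 5
gray | E | 60 | 10 | C | 10 | 4
After WHERE (2 rows):
items.kind | items.tag | items.qty | items.score | depts.tag | depts.score | depts.yr
red | B | 9 | 30 | C | 30 | 1
gray | E | 60 | 10 | C | 10 | 4
After SELECT (2 rows):
items.qty | depts.yr | items.tag
9 | 1 | B
60 | 4 | E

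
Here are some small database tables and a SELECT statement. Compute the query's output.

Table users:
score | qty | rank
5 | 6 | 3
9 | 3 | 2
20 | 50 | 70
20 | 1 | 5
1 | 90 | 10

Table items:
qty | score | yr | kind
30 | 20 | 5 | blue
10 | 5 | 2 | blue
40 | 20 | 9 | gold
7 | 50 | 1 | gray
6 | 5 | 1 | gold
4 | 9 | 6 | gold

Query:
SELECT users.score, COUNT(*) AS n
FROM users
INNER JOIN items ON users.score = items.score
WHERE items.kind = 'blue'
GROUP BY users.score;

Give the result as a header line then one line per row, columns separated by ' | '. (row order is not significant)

After JOIN items (7 rows):
users.score | users.qty | users.rank | items.qty | items.score | items.yr | items.kind
5 | 6 | 3 | 10 | 5 | 2 | blue
5 | 6 | 3 | 6 | 5 | 1 | gold
9 | 3 | 2 | 4 | 9 | 6 | gold
20 | 50 | 70 | 30 | 20 | 5 | blue
20 | 50 | 70 | 40 | 20 | 9 | gold
20 | 1 | 5 | 30 | 20 | 5 | blue
20 | 1 | 5 | 40 | 20 | 9 | gold
After WHERE (3 rows):
users.score | users.qty | users.rank | items.qty | items.score | items.yr | items.kind
5 | 6 | 3 | 10 | 5 | 2 | blue
20 | 50 | 70 | 30 | 20 | 5 | blue
20 | 1 | 5 | 30 | 20 | 5 | blue
After GROUP BY (2 rows):
users.score | n
5 | 1
20 | 2

== RESULT ==
users.score | n
5 | 1
20 | 2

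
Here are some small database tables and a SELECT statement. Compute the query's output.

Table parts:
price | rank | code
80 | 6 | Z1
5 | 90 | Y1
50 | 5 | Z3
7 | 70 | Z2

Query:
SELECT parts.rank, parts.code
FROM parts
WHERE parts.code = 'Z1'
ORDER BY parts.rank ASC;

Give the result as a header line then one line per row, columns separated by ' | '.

After WHERE (1 rows):
parts.price | parts.rank | parts.code
80 | 6 | Z1
After SELECT (1 rows):
parts.rank | parts.code
6 | Z1
After ORDER BY (1 rows):
parts.rank | parts.code
6 | Z1

== RESULT ==
parts.rank | parts.code
6 | Z1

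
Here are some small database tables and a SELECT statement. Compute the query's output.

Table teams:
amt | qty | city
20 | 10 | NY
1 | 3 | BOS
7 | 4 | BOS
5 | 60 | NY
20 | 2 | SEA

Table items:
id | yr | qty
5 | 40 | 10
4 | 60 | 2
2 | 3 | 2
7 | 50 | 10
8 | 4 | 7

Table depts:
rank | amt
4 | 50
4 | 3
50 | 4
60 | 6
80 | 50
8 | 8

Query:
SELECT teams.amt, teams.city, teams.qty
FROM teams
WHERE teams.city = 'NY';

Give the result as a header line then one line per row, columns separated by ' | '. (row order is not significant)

After WHERE (2 rows):
teams.amt | teams.qty | teams.city
20 | 10 | NY
5 | 60 | NY
After SELECT (2 rows):
teams.amt | teams.city | teams.qty
20 | NY | 10
5 | NY | 60

== RESULT ==
teams.amt | teams.city | teams.qty
20 | NY | 10
5 | NY | 60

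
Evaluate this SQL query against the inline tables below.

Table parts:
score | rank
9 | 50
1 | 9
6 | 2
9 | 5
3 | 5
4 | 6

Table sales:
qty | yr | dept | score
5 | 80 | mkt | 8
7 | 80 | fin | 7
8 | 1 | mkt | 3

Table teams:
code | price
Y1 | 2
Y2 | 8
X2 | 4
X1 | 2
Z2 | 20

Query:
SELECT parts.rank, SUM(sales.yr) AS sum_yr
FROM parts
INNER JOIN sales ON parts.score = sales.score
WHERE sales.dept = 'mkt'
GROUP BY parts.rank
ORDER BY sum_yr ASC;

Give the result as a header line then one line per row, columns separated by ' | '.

After JOIN sales (1 rows):
parts.score | parts.rank | sales.qty | sales.yr | sales.dept | sales.score
3 | 5 | 8 | 1 | mkt | 3
After WHERE (1 rows):
parts.score | parts.rank | sales.qty | sales.yr | sales.dept | sales.score
3 | 5 | 8 | 1 | mkt | 3
After GROUP BY (1 rows):
parts.rank | sum_yr
5 | 1
After ORDER BY (1 rows):
parts.rank | sum_yr
5 | 1

== RESULT ==
parts.rank | sum_yr
5 | 1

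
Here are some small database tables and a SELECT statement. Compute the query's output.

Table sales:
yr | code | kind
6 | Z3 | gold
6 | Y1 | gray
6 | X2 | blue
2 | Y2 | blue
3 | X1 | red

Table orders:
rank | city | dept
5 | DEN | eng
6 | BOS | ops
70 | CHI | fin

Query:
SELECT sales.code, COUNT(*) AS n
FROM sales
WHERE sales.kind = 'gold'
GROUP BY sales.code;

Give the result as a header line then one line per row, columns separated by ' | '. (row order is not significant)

== RESULT ==
sales.code | n
Z3 | 1

Derivation:
After WHERE (1 rows):
sales.yr | sales.code | sales.kind
6 | Z3 | gold
After GROUP BY (1 rows):
sales.code | n
Z3 | 1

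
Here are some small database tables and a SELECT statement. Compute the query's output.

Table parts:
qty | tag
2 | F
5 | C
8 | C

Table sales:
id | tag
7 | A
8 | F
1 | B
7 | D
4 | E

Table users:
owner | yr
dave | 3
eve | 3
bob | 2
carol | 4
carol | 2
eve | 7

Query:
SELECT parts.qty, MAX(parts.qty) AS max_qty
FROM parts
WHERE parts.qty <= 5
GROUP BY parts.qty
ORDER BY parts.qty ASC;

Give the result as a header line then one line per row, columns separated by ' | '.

After WHERE (2 rows):
parts.qty | parts.tag
2 | F
5 | C
After GROUP BY (2 rows):
parts.qty | max_qty
2 | 2
5 | 5
After ORDER BY (2 rows):
parts.qty | max_qty
2 | 2
5 | 5

== RESULT ==
parts.qty | max_qty
2 | 2
5 | 5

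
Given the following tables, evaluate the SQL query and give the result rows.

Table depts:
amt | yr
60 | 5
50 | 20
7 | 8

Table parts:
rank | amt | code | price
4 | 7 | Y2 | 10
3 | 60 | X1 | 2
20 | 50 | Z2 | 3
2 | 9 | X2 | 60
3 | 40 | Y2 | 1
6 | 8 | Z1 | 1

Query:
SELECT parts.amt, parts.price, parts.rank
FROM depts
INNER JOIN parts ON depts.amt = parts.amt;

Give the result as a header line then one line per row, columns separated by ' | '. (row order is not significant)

After JOIN parts (3 rows):
depts.amt | depts.yr | parts.rank | parts.amt | parts.code | parts.price
60 | 5 | 3 | 60 | X1 | 2
50 | 20 | 20 | 50 | Z2 | 3
7 | 8 | 4 | 7 | Y2 | 10
After SELECT (3 rows):
parts.amt | parts.price | parts.rank
60 | 2 | 3
50 | 3 | 20
7 | 10 | 4

== RESULT ==
parts.amt | parts.price | parts.rank
60 | 2 | 3
50 | 3 | 20
7 | 10 | 4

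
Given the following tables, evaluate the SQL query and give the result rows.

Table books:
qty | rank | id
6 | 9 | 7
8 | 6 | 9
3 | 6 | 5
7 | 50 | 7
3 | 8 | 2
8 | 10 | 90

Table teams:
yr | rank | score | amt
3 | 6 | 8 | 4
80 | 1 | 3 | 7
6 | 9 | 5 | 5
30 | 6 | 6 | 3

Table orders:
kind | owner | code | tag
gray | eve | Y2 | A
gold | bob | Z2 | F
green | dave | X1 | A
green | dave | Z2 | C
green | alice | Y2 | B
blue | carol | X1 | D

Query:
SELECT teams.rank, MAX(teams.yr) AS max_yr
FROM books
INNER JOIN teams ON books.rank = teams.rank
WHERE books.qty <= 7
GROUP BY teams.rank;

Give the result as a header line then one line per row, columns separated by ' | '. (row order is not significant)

== RESULT ==
teams.rank | max_yr
9 | 6
6 | 30

Derivation:
After JOIN teams (5 rows):
books.qty | books.rank | books.id | teams.yr | teams.rank | teams.score | teams.amt
6 | 9 | 7 | 6 | 9 | 5 | 5
8 | 6 | 9 | 3 | 6 | 8 | 4
8 | 6 | 9 | 30 | 6 | 6 | 3
3 | 6 | 5 | 3 | 6 | 8 | 4
3 | 6 | 5 | 30 | 6 | 6 | 3
After WHERE (3 rows):
books.qty | books.rank | books.id | teams.yr | teams.rank | teams.score | teams.amt
6 | 9 | 7 | 6 | 9 | 5 | 5
3 | 6 | 5 | 3 | 6 | 8 | 4
3 | 6 | 5 | 30 | 6 | 6 | 3
After GROUP BY (2 rows):
teams.rank | max_yr
9 | 6
6 | 30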